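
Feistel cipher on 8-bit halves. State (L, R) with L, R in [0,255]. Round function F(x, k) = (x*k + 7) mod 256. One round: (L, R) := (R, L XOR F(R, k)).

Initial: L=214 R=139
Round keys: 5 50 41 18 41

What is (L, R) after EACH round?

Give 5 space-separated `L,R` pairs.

Round 1 (k=5): L=139 R=104
Round 2 (k=50): L=104 R=220
Round 3 (k=41): L=220 R=43
Round 4 (k=18): L=43 R=209
Round 5 (k=41): L=209 R=171

Answer: 139,104 104,220 220,43 43,209 209,171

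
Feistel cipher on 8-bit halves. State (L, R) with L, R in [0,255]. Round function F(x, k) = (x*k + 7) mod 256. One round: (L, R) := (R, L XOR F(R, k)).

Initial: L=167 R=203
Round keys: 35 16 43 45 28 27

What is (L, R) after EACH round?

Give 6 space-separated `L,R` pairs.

Round 1 (k=35): L=203 R=111
Round 2 (k=16): L=111 R=60
Round 3 (k=43): L=60 R=116
Round 4 (k=45): L=116 R=87
Round 5 (k=28): L=87 R=255
Round 6 (k=27): L=255 R=187

Answer: 203,111 111,60 60,116 116,87 87,255 255,187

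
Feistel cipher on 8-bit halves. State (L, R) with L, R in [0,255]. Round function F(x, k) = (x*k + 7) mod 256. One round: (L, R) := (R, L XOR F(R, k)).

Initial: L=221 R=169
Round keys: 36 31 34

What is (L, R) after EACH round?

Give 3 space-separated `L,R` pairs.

Round 1 (k=36): L=169 R=22
Round 2 (k=31): L=22 R=24
Round 3 (k=34): L=24 R=33

Answer: 169,22 22,24 24,33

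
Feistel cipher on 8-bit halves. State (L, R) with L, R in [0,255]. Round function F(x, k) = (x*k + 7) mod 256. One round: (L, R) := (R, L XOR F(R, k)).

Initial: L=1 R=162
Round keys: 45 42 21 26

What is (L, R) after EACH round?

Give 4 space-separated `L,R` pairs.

Answer: 162,128 128,165 165,16 16,2

Derivation:
Round 1 (k=45): L=162 R=128
Round 2 (k=42): L=128 R=165
Round 3 (k=21): L=165 R=16
Round 4 (k=26): L=16 R=2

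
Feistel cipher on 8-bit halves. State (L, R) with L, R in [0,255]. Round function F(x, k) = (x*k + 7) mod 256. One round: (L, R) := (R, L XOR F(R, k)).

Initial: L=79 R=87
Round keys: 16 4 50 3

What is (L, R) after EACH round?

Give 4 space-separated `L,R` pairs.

Round 1 (k=16): L=87 R=56
Round 2 (k=4): L=56 R=176
Round 3 (k=50): L=176 R=95
Round 4 (k=3): L=95 R=148

Answer: 87,56 56,176 176,95 95,148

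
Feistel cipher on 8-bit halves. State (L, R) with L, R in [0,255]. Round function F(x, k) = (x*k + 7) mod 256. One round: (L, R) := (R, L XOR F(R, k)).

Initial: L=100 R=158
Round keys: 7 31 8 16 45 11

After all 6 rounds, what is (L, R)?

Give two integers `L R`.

Round 1 (k=7): L=158 R=61
Round 2 (k=31): L=61 R=244
Round 3 (k=8): L=244 R=154
Round 4 (k=16): L=154 R=83
Round 5 (k=45): L=83 R=4
Round 6 (k=11): L=4 R=96

Answer: 4 96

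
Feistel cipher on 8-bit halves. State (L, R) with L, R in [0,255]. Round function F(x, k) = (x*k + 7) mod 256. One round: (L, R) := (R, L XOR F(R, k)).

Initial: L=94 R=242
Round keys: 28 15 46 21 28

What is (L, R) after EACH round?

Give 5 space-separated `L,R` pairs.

Answer: 242,33 33,4 4,158 158,249 249,221

Derivation:
Round 1 (k=28): L=242 R=33
Round 2 (k=15): L=33 R=4
Round 3 (k=46): L=4 R=158
Round 4 (k=21): L=158 R=249
Round 5 (k=28): L=249 R=221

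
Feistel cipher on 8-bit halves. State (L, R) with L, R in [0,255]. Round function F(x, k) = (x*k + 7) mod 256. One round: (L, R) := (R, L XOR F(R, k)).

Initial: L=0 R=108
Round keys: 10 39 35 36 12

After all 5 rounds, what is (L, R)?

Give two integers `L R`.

Round 1 (k=10): L=108 R=63
Round 2 (k=39): L=63 R=204
Round 3 (k=35): L=204 R=212
Round 4 (k=36): L=212 R=27
Round 5 (k=12): L=27 R=159

Answer: 27 159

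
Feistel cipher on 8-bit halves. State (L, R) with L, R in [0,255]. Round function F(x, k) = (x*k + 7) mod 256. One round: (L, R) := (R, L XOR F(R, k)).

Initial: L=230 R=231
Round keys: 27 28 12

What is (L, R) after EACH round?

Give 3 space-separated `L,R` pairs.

Answer: 231,130 130,216 216,165

Derivation:
Round 1 (k=27): L=231 R=130
Round 2 (k=28): L=130 R=216
Round 3 (k=12): L=216 R=165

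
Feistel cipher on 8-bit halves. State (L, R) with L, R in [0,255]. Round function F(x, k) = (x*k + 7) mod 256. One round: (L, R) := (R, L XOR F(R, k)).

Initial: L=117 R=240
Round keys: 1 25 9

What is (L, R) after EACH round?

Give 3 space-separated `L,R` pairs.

Round 1 (k=1): L=240 R=130
Round 2 (k=25): L=130 R=73
Round 3 (k=9): L=73 R=26

Answer: 240,130 130,73 73,26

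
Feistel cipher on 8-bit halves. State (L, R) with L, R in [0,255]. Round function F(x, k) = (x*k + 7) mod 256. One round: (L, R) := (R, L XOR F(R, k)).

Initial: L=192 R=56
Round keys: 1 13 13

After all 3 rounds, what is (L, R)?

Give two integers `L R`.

Round 1 (k=1): L=56 R=255
Round 2 (k=13): L=255 R=194
Round 3 (k=13): L=194 R=30

Answer: 194 30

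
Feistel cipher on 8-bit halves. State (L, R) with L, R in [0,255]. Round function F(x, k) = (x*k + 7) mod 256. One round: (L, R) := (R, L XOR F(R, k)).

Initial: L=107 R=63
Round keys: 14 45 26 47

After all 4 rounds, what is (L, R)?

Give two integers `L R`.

Round 1 (k=14): L=63 R=18
Round 2 (k=45): L=18 R=14
Round 3 (k=26): L=14 R=97
Round 4 (k=47): L=97 R=216

Answer: 97 216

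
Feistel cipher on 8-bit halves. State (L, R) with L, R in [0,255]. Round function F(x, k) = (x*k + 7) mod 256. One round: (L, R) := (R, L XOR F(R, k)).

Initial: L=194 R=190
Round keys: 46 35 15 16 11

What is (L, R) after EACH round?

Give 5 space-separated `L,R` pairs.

Round 1 (k=46): L=190 R=233
Round 2 (k=35): L=233 R=92
Round 3 (k=15): L=92 R=130
Round 4 (k=16): L=130 R=123
Round 5 (k=11): L=123 R=210

Answer: 190,233 233,92 92,130 130,123 123,210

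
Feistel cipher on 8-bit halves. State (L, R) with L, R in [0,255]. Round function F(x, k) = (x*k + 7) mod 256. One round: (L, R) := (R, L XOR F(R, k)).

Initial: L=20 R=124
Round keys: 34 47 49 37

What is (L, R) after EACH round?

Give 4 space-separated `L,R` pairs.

Round 1 (k=34): L=124 R=107
Round 2 (k=47): L=107 R=208
Round 3 (k=49): L=208 R=188
Round 4 (k=37): L=188 R=227

Answer: 124,107 107,208 208,188 188,227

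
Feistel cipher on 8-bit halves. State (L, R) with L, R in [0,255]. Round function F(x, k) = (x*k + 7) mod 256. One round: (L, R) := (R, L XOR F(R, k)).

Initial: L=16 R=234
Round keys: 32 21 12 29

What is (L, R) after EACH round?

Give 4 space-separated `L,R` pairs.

Round 1 (k=32): L=234 R=87
Round 2 (k=21): L=87 R=192
Round 3 (k=12): L=192 R=80
Round 4 (k=29): L=80 R=215

Answer: 234,87 87,192 192,80 80,215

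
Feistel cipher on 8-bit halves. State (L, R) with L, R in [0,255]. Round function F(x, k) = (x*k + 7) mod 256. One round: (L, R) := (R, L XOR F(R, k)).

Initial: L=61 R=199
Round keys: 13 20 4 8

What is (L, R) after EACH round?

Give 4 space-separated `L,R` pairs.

Round 1 (k=13): L=199 R=31
Round 2 (k=20): L=31 R=180
Round 3 (k=4): L=180 R=200
Round 4 (k=8): L=200 R=243

Answer: 199,31 31,180 180,200 200,243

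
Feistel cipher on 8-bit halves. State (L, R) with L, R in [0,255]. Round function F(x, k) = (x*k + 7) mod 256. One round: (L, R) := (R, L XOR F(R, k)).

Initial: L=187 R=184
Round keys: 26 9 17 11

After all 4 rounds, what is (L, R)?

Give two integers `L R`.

Answer: 142 234

Derivation:
Round 1 (k=26): L=184 R=12
Round 2 (k=9): L=12 R=203
Round 3 (k=17): L=203 R=142
Round 4 (k=11): L=142 R=234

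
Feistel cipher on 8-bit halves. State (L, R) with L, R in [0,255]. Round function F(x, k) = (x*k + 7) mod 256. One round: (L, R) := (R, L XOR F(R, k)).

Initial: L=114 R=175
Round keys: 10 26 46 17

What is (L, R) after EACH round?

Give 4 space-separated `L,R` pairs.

Round 1 (k=10): L=175 R=175
Round 2 (k=26): L=175 R=98
Round 3 (k=46): L=98 R=12
Round 4 (k=17): L=12 R=177

Answer: 175,175 175,98 98,12 12,177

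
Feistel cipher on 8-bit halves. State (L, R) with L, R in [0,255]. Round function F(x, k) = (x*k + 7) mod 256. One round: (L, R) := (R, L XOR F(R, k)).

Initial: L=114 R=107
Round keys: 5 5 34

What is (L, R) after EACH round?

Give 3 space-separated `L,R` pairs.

Answer: 107,108 108,72 72,251

Derivation:
Round 1 (k=5): L=107 R=108
Round 2 (k=5): L=108 R=72
Round 3 (k=34): L=72 R=251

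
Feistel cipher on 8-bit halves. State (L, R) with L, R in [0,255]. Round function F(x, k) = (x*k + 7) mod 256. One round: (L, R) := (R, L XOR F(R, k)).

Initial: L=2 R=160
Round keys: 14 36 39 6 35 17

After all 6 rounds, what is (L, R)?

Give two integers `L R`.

Answer: 40 249

Derivation:
Round 1 (k=14): L=160 R=197
Round 2 (k=36): L=197 R=27
Round 3 (k=39): L=27 R=225
Round 4 (k=6): L=225 R=86
Round 5 (k=35): L=86 R=40
Round 6 (k=17): L=40 R=249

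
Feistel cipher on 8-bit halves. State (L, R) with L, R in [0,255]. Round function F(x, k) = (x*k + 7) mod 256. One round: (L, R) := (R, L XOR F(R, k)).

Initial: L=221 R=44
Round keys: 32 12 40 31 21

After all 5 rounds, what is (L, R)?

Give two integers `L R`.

Answer: 17 201

Derivation:
Round 1 (k=32): L=44 R=90
Round 2 (k=12): L=90 R=19
Round 3 (k=40): L=19 R=165
Round 4 (k=31): L=165 R=17
Round 5 (k=21): L=17 R=201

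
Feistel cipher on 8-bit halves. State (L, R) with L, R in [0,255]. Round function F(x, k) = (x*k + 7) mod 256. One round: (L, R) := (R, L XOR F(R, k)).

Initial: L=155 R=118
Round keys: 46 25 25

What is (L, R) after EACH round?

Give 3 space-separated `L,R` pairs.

Round 1 (k=46): L=118 R=160
Round 2 (k=25): L=160 R=209
Round 3 (k=25): L=209 R=208

Answer: 118,160 160,209 209,208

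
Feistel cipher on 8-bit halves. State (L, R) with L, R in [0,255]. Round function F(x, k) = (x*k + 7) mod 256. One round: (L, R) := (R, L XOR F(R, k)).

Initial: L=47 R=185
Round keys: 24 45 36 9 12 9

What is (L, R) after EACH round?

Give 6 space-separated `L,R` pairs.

Round 1 (k=24): L=185 R=112
Round 2 (k=45): L=112 R=14
Round 3 (k=36): L=14 R=143
Round 4 (k=9): L=143 R=0
Round 5 (k=12): L=0 R=136
Round 6 (k=9): L=136 R=207

Answer: 185,112 112,14 14,143 143,0 0,136 136,207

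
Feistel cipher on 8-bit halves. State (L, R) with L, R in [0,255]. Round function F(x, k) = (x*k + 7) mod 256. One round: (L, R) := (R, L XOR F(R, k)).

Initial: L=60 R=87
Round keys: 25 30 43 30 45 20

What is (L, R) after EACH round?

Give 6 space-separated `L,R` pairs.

Round 1 (k=25): L=87 R=186
Round 2 (k=30): L=186 R=132
Round 3 (k=43): L=132 R=137
Round 4 (k=30): L=137 R=145
Round 5 (k=45): L=145 R=13
Round 6 (k=20): L=13 R=154

Answer: 87,186 186,132 132,137 137,145 145,13 13,154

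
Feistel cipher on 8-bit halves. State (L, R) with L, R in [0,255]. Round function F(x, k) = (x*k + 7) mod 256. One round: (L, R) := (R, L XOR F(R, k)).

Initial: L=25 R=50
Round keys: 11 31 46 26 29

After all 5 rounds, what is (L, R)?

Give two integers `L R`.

Answer: 192 134

Derivation:
Round 1 (k=11): L=50 R=52
Round 2 (k=31): L=52 R=97
Round 3 (k=46): L=97 R=65
Round 4 (k=26): L=65 R=192
Round 5 (k=29): L=192 R=134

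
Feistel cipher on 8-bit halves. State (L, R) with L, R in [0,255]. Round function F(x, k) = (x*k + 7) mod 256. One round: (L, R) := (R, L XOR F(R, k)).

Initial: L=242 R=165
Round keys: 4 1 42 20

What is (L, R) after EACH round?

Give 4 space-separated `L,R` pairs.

Round 1 (k=4): L=165 R=105
Round 2 (k=1): L=105 R=213
Round 3 (k=42): L=213 R=144
Round 4 (k=20): L=144 R=146

Answer: 165,105 105,213 213,144 144,146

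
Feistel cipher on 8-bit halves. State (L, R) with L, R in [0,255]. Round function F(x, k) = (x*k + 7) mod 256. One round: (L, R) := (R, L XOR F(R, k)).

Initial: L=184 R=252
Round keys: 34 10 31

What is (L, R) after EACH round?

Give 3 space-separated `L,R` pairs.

Round 1 (k=34): L=252 R=199
Round 2 (k=10): L=199 R=49
Round 3 (k=31): L=49 R=49

Answer: 252,199 199,49 49,49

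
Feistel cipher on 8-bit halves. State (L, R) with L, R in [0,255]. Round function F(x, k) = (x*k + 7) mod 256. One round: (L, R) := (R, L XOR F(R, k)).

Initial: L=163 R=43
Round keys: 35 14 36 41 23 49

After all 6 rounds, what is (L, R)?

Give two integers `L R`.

Round 1 (k=35): L=43 R=75
Round 2 (k=14): L=75 R=10
Round 3 (k=36): L=10 R=36
Round 4 (k=41): L=36 R=193
Round 5 (k=23): L=193 R=122
Round 6 (k=49): L=122 R=160

Answer: 122 160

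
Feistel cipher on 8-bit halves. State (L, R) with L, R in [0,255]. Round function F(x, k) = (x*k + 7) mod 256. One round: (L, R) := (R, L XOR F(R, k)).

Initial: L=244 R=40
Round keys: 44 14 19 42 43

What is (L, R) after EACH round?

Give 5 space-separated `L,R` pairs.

Round 1 (k=44): L=40 R=19
Round 2 (k=14): L=19 R=57
Round 3 (k=19): L=57 R=81
Round 4 (k=42): L=81 R=104
Round 5 (k=43): L=104 R=46

Answer: 40,19 19,57 57,81 81,104 104,46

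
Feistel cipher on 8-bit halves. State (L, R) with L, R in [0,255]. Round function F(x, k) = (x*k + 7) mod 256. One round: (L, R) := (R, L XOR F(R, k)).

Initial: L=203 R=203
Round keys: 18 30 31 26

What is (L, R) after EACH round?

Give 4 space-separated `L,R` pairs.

Round 1 (k=18): L=203 R=134
Round 2 (k=30): L=134 R=112
Round 3 (k=31): L=112 R=17
Round 4 (k=26): L=17 R=177

Answer: 203,134 134,112 112,17 17,177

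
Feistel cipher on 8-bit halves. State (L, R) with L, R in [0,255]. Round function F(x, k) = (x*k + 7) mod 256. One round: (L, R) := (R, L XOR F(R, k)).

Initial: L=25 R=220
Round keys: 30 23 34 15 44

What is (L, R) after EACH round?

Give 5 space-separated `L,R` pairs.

Answer: 220,214 214,157 157,55 55,221 221,52

Derivation:
Round 1 (k=30): L=220 R=214
Round 2 (k=23): L=214 R=157
Round 3 (k=34): L=157 R=55
Round 4 (k=15): L=55 R=221
Round 5 (k=44): L=221 R=52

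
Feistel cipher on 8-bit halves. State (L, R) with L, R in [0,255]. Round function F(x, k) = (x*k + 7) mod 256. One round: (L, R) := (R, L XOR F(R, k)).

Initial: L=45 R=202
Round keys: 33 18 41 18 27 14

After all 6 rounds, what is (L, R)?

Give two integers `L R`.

Answer: 197 79

Derivation:
Round 1 (k=33): L=202 R=60
Round 2 (k=18): L=60 R=245
Round 3 (k=41): L=245 R=120
Round 4 (k=18): L=120 R=130
Round 5 (k=27): L=130 R=197
Round 6 (k=14): L=197 R=79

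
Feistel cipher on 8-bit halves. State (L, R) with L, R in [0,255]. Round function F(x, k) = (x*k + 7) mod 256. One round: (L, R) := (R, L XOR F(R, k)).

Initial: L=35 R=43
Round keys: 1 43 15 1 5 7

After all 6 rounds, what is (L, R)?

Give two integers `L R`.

Round 1 (k=1): L=43 R=17
Round 2 (k=43): L=17 R=201
Round 3 (k=15): L=201 R=223
Round 4 (k=1): L=223 R=47
Round 5 (k=5): L=47 R=45
Round 6 (k=7): L=45 R=109

Answer: 45 109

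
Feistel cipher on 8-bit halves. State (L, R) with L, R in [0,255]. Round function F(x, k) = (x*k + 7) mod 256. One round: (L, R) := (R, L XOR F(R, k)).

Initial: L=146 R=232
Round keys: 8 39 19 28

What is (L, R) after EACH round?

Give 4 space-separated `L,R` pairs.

Answer: 232,213 213,146 146,8 8,117

Derivation:
Round 1 (k=8): L=232 R=213
Round 2 (k=39): L=213 R=146
Round 3 (k=19): L=146 R=8
Round 4 (k=28): L=8 R=117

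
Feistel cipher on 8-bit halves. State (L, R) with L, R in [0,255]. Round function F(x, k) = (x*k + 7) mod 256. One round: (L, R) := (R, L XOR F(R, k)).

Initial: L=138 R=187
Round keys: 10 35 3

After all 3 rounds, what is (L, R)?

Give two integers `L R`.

Round 1 (k=10): L=187 R=223
Round 2 (k=35): L=223 R=63
Round 3 (k=3): L=63 R=27

Answer: 63 27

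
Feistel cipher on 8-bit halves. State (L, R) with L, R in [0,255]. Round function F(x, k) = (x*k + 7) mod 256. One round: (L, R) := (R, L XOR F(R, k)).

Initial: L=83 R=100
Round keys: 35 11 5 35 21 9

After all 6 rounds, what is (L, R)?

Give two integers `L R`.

Round 1 (k=35): L=100 R=224
Round 2 (k=11): L=224 R=195
Round 3 (k=5): L=195 R=54
Round 4 (k=35): L=54 R=170
Round 5 (k=21): L=170 R=207
Round 6 (k=9): L=207 R=228

Answer: 207 228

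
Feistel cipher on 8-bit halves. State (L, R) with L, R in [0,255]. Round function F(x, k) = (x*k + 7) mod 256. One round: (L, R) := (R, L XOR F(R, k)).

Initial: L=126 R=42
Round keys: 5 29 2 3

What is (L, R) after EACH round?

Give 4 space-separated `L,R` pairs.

Round 1 (k=5): L=42 R=167
Round 2 (k=29): L=167 R=216
Round 3 (k=2): L=216 R=16
Round 4 (k=3): L=16 R=239

Answer: 42,167 167,216 216,16 16,239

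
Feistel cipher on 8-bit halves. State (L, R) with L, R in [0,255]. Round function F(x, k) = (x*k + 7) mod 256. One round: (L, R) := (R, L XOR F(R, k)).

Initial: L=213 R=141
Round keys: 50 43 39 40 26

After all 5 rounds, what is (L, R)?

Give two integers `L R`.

Round 1 (k=50): L=141 R=68
Round 2 (k=43): L=68 R=254
Round 3 (k=39): L=254 R=253
Round 4 (k=40): L=253 R=113
Round 5 (k=26): L=113 R=124

Answer: 113 124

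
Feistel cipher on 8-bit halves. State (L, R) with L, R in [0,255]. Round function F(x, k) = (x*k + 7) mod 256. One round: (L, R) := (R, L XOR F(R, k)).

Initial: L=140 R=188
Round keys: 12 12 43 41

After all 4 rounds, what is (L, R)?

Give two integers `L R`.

Round 1 (k=12): L=188 R=91
Round 2 (k=12): L=91 R=247
Round 3 (k=43): L=247 R=223
Round 4 (k=41): L=223 R=73

Answer: 223 73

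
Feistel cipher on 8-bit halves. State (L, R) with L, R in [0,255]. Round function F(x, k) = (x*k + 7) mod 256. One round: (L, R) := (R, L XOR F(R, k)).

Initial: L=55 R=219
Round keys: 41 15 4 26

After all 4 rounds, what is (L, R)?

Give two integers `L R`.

Answer: 230 18

Derivation:
Round 1 (k=41): L=219 R=45
Round 2 (k=15): L=45 R=113
Round 3 (k=4): L=113 R=230
Round 4 (k=26): L=230 R=18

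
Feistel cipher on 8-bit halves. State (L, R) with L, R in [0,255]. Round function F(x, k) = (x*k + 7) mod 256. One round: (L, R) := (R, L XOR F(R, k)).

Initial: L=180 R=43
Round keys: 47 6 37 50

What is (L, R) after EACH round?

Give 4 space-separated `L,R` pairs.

Round 1 (k=47): L=43 R=88
Round 2 (k=6): L=88 R=60
Round 3 (k=37): L=60 R=235
Round 4 (k=50): L=235 R=209

Answer: 43,88 88,60 60,235 235,209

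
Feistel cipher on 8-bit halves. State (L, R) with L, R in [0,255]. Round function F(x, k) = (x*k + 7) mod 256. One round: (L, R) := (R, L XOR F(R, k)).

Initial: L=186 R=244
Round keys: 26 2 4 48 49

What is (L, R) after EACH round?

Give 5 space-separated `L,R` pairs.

Round 1 (k=26): L=244 R=117
Round 2 (k=2): L=117 R=5
Round 3 (k=4): L=5 R=110
Round 4 (k=48): L=110 R=162
Round 5 (k=49): L=162 R=103

Answer: 244,117 117,5 5,110 110,162 162,103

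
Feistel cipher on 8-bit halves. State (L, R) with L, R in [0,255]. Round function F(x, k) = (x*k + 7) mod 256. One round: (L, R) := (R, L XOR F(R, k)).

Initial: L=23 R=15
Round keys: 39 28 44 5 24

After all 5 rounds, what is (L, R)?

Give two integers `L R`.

Answer: 115 63

Derivation:
Round 1 (k=39): L=15 R=71
Round 2 (k=28): L=71 R=196
Round 3 (k=44): L=196 R=240
Round 4 (k=5): L=240 R=115
Round 5 (k=24): L=115 R=63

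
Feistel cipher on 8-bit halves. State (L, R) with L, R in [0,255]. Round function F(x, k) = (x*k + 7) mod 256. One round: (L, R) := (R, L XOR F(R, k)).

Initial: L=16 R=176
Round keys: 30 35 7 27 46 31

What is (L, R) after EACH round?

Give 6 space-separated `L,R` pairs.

Round 1 (k=30): L=176 R=183
Round 2 (k=35): L=183 R=188
Round 3 (k=7): L=188 R=156
Round 4 (k=27): L=156 R=199
Round 5 (k=46): L=199 R=85
Round 6 (k=31): L=85 R=149

Answer: 176,183 183,188 188,156 156,199 199,85 85,149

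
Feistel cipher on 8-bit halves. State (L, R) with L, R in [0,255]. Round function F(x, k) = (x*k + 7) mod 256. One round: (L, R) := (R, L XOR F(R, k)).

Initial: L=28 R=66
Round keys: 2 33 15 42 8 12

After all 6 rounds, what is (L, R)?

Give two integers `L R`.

Round 1 (k=2): L=66 R=151
Round 2 (k=33): L=151 R=60
Round 3 (k=15): L=60 R=28
Round 4 (k=42): L=28 R=163
Round 5 (k=8): L=163 R=3
Round 6 (k=12): L=3 R=136

Answer: 3 136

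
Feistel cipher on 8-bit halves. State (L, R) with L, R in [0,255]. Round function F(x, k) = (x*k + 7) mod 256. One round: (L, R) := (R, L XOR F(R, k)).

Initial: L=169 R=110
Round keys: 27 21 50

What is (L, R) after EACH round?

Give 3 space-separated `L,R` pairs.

Answer: 110,8 8,193 193,177

Derivation:
Round 1 (k=27): L=110 R=8
Round 2 (k=21): L=8 R=193
Round 3 (k=50): L=193 R=177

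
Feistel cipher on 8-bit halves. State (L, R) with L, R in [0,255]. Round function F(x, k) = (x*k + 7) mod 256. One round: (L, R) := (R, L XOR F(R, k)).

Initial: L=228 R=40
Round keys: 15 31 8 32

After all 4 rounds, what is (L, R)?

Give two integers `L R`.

Round 1 (k=15): L=40 R=187
Round 2 (k=31): L=187 R=132
Round 3 (k=8): L=132 R=156
Round 4 (k=32): L=156 R=3

Answer: 156 3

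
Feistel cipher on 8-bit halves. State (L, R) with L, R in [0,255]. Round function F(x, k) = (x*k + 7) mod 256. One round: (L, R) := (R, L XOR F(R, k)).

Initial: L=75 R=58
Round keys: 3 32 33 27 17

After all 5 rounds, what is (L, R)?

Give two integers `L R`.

Answer: 120 165

Derivation:
Round 1 (k=3): L=58 R=254
Round 2 (k=32): L=254 R=253
Round 3 (k=33): L=253 R=90
Round 4 (k=27): L=90 R=120
Round 5 (k=17): L=120 R=165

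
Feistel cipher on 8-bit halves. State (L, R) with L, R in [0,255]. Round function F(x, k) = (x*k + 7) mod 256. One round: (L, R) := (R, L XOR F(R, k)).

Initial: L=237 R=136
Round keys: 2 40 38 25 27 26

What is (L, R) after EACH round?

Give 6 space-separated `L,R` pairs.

Answer: 136,250 250,159 159,91 91,117 117,5 5,252

Derivation:
Round 1 (k=2): L=136 R=250
Round 2 (k=40): L=250 R=159
Round 3 (k=38): L=159 R=91
Round 4 (k=25): L=91 R=117
Round 5 (k=27): L=117 R=5
Round 6 (k=26): L=5 R=252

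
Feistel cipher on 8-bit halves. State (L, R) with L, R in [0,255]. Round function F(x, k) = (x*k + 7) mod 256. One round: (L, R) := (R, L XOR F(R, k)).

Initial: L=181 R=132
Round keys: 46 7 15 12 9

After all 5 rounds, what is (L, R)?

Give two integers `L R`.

Round 1 (k=46): L=132 R=10
Round 2 (k=7): L=10 R=201
Round 3 (k=15): L=201 R=196
Round 4 (k=12): L=196 R=254
Round 5 (k=9): L=254 R=49

Answer: 254 49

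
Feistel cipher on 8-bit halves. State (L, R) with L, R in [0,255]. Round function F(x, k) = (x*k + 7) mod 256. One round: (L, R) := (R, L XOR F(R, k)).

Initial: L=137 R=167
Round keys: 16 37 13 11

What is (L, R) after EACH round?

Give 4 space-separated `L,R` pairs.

Answer: 167,254 254,26 26,167 167,46

Derivation:
Round 1 (k=16): L=167 R=254
Round 2 (k=37): L=254 R=26
Round 3 (k=13): L=26 R=167
Round 4 (k=11): L=167 R=46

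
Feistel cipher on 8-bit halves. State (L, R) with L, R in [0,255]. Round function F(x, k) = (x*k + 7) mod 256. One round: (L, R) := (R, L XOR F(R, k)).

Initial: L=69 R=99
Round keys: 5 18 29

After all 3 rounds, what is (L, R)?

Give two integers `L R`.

Answer: 254 126

Derivation:
Round 1 (k=5): L=99 R=179
Round 2 (k=18): L=179 R=254
Round 3 (k=29): L=254 R=126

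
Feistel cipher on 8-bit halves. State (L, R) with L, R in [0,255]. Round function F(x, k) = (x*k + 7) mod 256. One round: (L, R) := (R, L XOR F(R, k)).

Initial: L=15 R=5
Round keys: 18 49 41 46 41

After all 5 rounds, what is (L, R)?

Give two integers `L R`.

Round 1 (k=18): L=5 R=110
Round 2 (k=49): L=110 R=16
Round 3 (k=41): L=16 R=249
Round 4 (k=46): L=249 R=213
Round 5 (k=41): L=213 R=221

Answer: 213 221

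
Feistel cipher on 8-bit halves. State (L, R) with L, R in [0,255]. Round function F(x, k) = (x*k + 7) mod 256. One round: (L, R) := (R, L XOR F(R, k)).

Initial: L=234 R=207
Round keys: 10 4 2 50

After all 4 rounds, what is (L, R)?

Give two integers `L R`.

Round 1 (k=10): L=207 R=247
Round 2 (k=4): L=247 R=44
Round 3 (k=2): L=44 R=168
Round 4 (k=50): L=168 R=251

Answer: 168 251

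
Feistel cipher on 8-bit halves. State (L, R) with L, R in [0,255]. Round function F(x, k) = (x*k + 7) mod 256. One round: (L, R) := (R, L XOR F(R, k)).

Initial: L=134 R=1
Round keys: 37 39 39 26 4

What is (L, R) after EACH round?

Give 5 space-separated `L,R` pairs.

Answer: 1,170 170,236 236,81 81,173 173,234

Derivation:
Round 1 (k=37): L=1 R=170
Round 2 (k=39): L=170 R=236
Round 3 (k=39): L=236 R=81
Round 4 (k=26): L=81 R=173
Round 5 (k=4): L=173 R=234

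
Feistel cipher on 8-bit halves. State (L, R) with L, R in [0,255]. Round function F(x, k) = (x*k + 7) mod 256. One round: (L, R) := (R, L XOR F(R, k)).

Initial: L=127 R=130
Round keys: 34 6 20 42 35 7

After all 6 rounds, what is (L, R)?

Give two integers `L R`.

Answer: 216 143

Derivation:
Round 1 (k=34): L=130 R=52
Round 2 (k=6): L=52 R=189
Round 3 (k=20): L=189 R=255
Round 4 (k=42): L=255 R=96
Round 5 (k=35): L=96 R=216
Round 6 (k=7): L=216 R=143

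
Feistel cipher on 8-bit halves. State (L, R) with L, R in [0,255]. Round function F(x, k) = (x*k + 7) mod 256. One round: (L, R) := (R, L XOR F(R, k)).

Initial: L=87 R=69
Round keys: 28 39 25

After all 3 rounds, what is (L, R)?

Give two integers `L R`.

Answer: 166 249

Derivation:
Round 1 (k=28): L=69 R=196
Round 2 (k=39): L=196 R=166
Round 3 (k=25): L=166 R=249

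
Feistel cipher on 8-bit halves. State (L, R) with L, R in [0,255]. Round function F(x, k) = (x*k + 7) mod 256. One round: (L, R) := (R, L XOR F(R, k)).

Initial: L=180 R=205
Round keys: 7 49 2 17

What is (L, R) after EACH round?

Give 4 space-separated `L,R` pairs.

Round 1 (k=7): L=205 R=22
Round 2 (k=49): L=22 R=240
Round 3 (k=2): L=240 R=241
Round 4 (k=17): L=241 R=248

Answer: 205,22 22,240 240,241 241,248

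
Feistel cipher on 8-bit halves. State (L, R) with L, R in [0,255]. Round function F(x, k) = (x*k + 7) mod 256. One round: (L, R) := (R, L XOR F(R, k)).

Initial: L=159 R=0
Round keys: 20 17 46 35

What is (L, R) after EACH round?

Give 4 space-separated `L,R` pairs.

Round 1 (k=20): L=0 R=152
Round 2 (k=17): L=152 R=31
Round 3 (k=46): L=31 R=1
Round 4 (k=35): L=1 R=53

Answer: 0,152 152,31 31,1 1,53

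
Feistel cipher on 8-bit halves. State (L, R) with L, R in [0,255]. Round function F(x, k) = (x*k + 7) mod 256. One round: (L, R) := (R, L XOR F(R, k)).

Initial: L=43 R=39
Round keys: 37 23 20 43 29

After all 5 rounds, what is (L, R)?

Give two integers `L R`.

Answer: 188 169

Derivation:
Round 1 (k=37): L=39 R=129
Round 2 (k=23): L=129 R=185
Round 3 (k=20): L=185 R=250
Round 4 (k=43): L=250 R=188
Round 5 (k=29): L=188 R=169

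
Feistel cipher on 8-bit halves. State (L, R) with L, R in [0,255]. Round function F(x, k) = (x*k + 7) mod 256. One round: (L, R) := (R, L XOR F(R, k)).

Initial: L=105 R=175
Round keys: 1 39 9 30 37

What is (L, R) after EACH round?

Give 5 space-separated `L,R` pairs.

Round 1 (k=1): L=175 R=223
Round 2 (k=39): L=223 R=175
Round 3 (k=9): L=175 R=241
Round 4 (k=30): L=241 R=234
Round 5 (k=37): L=234 R=40

Answer: 175,223 223,175 175,241 241,234 234,40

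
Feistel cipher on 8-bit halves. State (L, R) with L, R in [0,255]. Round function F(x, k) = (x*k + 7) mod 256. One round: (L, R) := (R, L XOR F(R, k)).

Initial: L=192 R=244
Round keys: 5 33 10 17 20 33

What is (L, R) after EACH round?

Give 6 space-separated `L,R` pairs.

Round 1 (k=5): L=244 R=11
Round 2 (k=33): L=11 R=134
Round 3 (k=10): L=134 R=72
Round 4 (k=17): L=72 R=73
Round 5 (k=20): L=73 R=243
Round 6 (k=33): L=243 R=19

Answer: 244,11 11,134 134,72 72,73 73,243 243,19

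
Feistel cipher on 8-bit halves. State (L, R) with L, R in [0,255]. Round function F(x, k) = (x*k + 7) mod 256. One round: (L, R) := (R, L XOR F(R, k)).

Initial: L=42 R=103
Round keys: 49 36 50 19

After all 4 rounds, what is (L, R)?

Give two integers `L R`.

Round 1 (k=49): L=103 R=148
Round 2 (k=36): L=148 R=176
Round 3 (k=50): L=176 R=243
Round 4 (k=19): L=243 R=160

Answer: 243 160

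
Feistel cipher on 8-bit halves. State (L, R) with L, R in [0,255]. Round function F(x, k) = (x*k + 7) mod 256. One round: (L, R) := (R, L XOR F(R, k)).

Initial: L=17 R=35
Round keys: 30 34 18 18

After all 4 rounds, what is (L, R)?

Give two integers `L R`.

Round 1 (k=30): L=35 R=48
Round 2 (k=34): L=48 R=68
Round 3 (k=18): L=68 R=255
Round 4 (k=18): L=255 R=177

Answer: 255 177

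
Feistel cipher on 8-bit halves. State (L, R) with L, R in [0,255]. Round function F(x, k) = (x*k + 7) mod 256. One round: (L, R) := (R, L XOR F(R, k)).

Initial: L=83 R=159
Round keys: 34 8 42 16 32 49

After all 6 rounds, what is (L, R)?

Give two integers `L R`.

Round 1 (k=34): L=159 R=118
Round 2 (k=8): L=118 R=40
Round 3 (k=42): L=40 R=225
Round 4 (k=16): L=225 R=63
Round 5 (k=32): L=63 R=6
Round 6 (k=49): L=6 R=18

Answer: 6 18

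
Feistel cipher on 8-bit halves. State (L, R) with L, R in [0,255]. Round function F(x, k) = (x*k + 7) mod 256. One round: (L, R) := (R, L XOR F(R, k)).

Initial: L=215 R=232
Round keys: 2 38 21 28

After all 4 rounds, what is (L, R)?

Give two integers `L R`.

Round 1 (k=2): L=232 R=0
Round 2 (k=38): L=0 R=239
Round 3 (k=21): L=239 R=162
Round 4 (k=28): L=162 R=80

Answer: 162 80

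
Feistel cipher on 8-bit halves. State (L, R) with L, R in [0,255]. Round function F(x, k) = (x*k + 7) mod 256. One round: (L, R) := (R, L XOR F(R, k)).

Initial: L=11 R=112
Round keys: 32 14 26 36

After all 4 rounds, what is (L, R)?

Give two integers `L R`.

Answer: 161 116

Derivation:
Round 1 (k=32): L=112 R=12
Round 2 (k=14): L=12 R=223
Round 3 (k=26): L=223 R=161
Round 4 (k=36): L=161 R=116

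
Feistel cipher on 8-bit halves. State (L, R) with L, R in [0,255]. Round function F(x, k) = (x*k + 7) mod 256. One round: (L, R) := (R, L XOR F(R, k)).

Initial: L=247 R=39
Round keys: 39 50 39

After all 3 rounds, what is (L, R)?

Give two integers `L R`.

Round 1 (k=39): L=39 R=15
Round 2 (k=50): L=15 R=210
Round 3 (k=39): L=210 R=10

Answer: 210 10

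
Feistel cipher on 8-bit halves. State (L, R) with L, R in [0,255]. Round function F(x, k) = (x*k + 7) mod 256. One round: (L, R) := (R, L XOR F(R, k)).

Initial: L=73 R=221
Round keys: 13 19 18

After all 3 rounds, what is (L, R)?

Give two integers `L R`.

Round 1 (k=13): L=221 R=9
Round 2 (k=19): L=9 R=111
Round 3 (k=18): L=111 R=220

Answer: 111 220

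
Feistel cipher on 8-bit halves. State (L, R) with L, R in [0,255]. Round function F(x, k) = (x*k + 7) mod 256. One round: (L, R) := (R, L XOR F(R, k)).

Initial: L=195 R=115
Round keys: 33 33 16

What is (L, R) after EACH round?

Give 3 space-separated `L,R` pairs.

Answer: 115,25 25,51 51,46

Derivation:
Round 1 (k=33): L=115 R=25
Round 2 (k=33): L=25 R=51
Round 3 (k=16): L=51 R=46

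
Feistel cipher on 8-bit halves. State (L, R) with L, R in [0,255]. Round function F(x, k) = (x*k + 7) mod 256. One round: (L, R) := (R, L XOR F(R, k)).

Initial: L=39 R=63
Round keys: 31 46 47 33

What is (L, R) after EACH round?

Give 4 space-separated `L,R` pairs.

Answer: 63,143 143,134 134,46 46,115

Derivation:
Round 1 (k=31): L=63 R=143
Round 2 (k=46): L=143 R=134
Round 3 (k=47): L=134 R=46
Round 4 (k=33): L=46 R=115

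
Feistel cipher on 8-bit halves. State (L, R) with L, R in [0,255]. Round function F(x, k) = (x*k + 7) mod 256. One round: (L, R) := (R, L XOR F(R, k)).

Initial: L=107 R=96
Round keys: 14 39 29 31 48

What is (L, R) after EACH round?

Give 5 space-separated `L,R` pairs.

Round 1 (k=14): L=96 R=44
Round 2 (k=39): L=44 R=219
Round 3 (k=29): L=219 R=250
Round 4 (k=31): L=250 R=150
Round 5 (k=48): L=150 R=221

Answer: 96,44 44,219 219,250 250,150 150,221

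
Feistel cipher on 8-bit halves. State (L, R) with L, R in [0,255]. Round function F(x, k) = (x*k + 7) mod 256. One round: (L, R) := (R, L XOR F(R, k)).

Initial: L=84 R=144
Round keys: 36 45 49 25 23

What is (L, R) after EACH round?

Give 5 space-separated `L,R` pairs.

Round 1 (k=36): L=144 R=19
Round 2 (k=45): L=19 R=206
Round 3 (k=49): L=206 R=102
Round 4 (k=25): L=102 R=51
Round 5 (k=23): L=51 R=250

Answer: 144,19 19,206 206,102 102,51 51,250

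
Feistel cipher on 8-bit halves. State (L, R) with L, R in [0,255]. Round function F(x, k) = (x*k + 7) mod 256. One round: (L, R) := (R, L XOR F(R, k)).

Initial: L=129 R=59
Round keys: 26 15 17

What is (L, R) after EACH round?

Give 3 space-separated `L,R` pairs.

Answer: 59,132 132,248 248,251

Derivation:
Round 1 (k=26): L=59 R=132
Round 2 (k=15): L=132 R=248
Round 3 (k=17): L=248 R=251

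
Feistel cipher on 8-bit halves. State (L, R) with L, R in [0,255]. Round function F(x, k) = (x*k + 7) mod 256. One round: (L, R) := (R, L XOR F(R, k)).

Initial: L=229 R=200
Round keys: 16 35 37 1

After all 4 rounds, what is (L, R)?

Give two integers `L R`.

Round 1 (k=16): L=200 R=98
Round 2 (k=35): L=98 R=165
Round 3 (k=37): L=165 R=130
Round 4 (k=1): L=130 R=44

Answer: 130 44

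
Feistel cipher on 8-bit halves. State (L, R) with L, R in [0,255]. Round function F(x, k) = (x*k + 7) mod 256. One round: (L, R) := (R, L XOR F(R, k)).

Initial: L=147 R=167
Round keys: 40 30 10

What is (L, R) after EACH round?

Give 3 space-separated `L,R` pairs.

Answer: 167,140 140,200 200,91

Derivation:
Round 1 (k=40): L=167 R=140
Round 2 (k=30): L=140 R=200
Round 3 (k=10): L=200 R=91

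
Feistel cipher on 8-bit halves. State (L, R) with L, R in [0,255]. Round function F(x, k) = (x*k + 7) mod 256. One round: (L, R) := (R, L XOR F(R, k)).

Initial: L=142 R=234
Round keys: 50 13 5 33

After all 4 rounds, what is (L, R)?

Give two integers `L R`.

Answer: 148 73

Derivation:
Round 1 (k=50): L=234 R=53
Round 2 (k=13): L=53 R=82
Round 3 (k=5): L=82 R=148
Round 4 (k=33): L=148 R=73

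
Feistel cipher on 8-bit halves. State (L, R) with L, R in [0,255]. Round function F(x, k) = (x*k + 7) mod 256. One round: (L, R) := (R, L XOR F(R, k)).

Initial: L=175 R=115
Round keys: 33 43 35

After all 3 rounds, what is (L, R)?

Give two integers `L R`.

Answer: 221 75

Derivation:
Round 1 (k=33): L=115 R=117
Round 2 (k=43): L=117 R=221
Round 3 (k=35): L=221 R=75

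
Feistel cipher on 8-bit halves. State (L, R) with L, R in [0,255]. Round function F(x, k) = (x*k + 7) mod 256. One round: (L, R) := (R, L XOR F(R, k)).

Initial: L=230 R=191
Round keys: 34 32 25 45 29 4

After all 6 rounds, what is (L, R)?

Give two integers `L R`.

Answer: 250 68

Derivation:
Round 1 (k=34): L=191 R=131
Round 2 (k=32): L=131 R=216
Round 3 (k=25): L=216 R=156
Round 4 (k=45): L=156 R=171
Round 5 (k=29): L=171 R=250
Round 6 (k=4): L=250 R=68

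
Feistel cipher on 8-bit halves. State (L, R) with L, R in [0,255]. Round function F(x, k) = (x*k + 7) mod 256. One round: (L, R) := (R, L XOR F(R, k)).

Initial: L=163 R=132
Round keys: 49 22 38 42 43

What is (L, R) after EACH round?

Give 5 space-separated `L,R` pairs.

Round 1 (k=49): L=132 R=232
Round 2 (k=22): L=232 R=115
Round 3 (k=38): L=115 R=241
Round 4 (k=42): L=241 R=226
Round 5 (k=43): L=226 R=12

Answer: 132,232 232,115 115,241 241,226 226,12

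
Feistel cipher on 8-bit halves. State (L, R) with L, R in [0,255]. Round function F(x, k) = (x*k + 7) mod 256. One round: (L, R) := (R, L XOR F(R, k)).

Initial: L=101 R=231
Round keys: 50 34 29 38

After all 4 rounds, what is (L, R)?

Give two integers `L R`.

Answer: 167 177

Derivation:
Round 1 (k=50): L=231 R=64
Round 2 (k=34): L=64 R=96
Round 3 (k=29): L=96 R=167
Round 4 (k=38): L=167 R=177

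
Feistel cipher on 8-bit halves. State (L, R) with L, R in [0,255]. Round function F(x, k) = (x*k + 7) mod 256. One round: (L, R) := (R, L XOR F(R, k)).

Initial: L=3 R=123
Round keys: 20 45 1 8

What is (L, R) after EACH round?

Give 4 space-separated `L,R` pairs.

Answer: 123,160 160,92 92,195 195,67

Derivation:
Round 1 (k=20): L=123 R=160
Round 2 (k=45): L=160 R=92
Round 3 (k=1): L=92 R=195
Round 4 (k=8): L=195 R=67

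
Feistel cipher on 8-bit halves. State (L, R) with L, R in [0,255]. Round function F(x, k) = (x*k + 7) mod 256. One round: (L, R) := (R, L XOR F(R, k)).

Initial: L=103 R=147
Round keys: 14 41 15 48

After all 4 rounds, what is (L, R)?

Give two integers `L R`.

Round 1 (k=14): L=147 R=118
Round 2 (k=41): L=118 R=126
Round 3 (k=15): L=126 R=31
Round 4 (k=48): L=31 R=169

Answer: 31 169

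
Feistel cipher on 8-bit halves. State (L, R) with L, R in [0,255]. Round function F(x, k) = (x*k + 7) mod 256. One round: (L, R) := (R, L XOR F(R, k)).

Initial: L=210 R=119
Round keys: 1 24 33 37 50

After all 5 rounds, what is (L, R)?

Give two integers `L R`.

Answer: 30 24

Derivation:
Round 1 (k=1): L=119 R=172
Round 2 (k=24): L=172 R=80
Round 3 (k=33): L=80 R=251
Round 4 (k=37): L=251 R=30
Round 5 (k=50): L=30 R=24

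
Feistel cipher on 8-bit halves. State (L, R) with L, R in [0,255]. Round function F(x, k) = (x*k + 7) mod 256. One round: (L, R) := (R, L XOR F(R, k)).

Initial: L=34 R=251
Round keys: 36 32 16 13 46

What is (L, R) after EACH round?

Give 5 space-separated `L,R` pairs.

Round 1 (k=36): L=251 R=113
Round 2 (k=32): L=113 R=220
Round 3 (k=16): L=220 R=182
Round 4 (k=13): L=182 R=153
Round 5 (k=46): L=153 R=51

Answer: 251,113 113,220 220,182 182,153 153,51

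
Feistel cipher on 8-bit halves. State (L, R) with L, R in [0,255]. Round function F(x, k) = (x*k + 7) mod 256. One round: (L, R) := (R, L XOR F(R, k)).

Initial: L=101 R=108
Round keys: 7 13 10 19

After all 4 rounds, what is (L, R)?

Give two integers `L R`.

Answer: 79 133

Derivation:
Round 1 (k=7): L=108 R=158
Round 2 (k=13): L=158 R=97
Round 3 (k=10): L=97 R=79
Round 4 (k=19): L=79 R=133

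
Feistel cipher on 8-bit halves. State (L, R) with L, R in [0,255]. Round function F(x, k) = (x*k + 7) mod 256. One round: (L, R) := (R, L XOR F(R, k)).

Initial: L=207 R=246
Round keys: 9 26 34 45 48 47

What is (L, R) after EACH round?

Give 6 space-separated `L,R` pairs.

Round 1 (k=9): L=246 R=98
Round 2 (k=26): L=98 R=13
Round 3 (k=34): L=13 R=163
Round 4 (k=45): L=163 R=163
Round 5 (k=48): L=163 R=52
Round 6 (k=47): L=52 R=48

Answer: 246,98 98,13 13,163 163,163 163,52 52,48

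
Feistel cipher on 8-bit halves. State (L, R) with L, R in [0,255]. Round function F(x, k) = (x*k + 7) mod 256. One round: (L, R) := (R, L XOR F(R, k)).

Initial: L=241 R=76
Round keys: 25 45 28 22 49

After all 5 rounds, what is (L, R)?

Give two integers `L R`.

Answer: 16 102

Derivation:
Round 1 (k=25): L=76 R=130
Round 2 (k=45): L=130 R=173
Round 3 (k=28): L=173 R=113
Round 4 (k=22): L=113 R=16
Round 5 (k=49): L=16 R=102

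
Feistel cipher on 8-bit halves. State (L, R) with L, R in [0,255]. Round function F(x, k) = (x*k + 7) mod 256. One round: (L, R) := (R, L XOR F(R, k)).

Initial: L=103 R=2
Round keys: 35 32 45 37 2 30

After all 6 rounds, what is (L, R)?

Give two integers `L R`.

Answer: 45 89

Derivation:
Round 1 (k=35): L=2 R=42
Round 2 (k=32): L=42 R=69
Round 3 (k=45): L=69 R=2
Round 4 (k=37): L=2 R=20
Round 5 (k=2): L=20 R=45
Round 6 (k=30): L=45 R=89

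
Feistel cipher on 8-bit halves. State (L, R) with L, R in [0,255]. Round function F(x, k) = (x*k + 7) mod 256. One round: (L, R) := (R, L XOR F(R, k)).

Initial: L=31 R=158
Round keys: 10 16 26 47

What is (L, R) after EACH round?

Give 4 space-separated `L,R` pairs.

Round 1 (k=10): L=158 R=44
Round 2 (k=16): L=44 R=89
Round 3 (k=26): L=89 R=61
Round 4 (k=47): L=61 R=99

Answer: 158,44 44,89 89,61 61,99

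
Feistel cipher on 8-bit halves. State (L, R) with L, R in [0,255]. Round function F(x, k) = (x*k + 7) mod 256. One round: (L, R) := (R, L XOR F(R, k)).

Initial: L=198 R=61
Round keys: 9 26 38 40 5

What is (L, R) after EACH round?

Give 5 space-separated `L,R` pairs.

Round 1 (k=9): L=61 R=234
Round 2 (k=26): L=234 R=246
Round 3 (k=38): L=246 R=97
Round 4 (k=40): L=97 R=217
Round 5 (k=5): L=217 R=37

Answer: 61,234 234,246 246,97 97,217 217,37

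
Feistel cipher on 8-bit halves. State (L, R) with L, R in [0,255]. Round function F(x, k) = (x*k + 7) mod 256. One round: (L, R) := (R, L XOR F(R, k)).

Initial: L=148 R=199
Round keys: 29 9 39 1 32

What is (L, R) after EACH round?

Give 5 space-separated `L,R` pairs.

Round 1 (k=29): L=199 R=6
Round 2 (k=9): L=6 R=250
Round 3 (k=39): L=250 R=27
Round 4 (k=1): L=27 R=216
Round 5 (k=32): L=216 R=28

Answer: 199,6 6,250 250,27 27,216 216,28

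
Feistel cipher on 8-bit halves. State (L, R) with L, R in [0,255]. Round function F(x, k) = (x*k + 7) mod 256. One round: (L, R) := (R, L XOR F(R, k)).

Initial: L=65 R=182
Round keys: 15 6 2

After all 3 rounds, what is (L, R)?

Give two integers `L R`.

Round 1 (k=15): L=182 R=240
Round 2 (k=6): L=240 R=17
Round 3 (k=2): L=17 R=217

Answer: 17 217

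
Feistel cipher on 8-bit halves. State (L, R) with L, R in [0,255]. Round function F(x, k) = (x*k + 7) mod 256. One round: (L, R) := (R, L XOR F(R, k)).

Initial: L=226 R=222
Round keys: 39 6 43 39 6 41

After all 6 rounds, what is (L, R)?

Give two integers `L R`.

Round 1 (k=39): L=222 R=59
Round 2 (k=6): L=59 R=183
Round 3 (k=43): L=183 R=255
Round 4 (k=39): L=255 R=87
Round 5 (k=6): L=87 R=238
Round 6 (k=41): L=238 R=114

Answer: 238 114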